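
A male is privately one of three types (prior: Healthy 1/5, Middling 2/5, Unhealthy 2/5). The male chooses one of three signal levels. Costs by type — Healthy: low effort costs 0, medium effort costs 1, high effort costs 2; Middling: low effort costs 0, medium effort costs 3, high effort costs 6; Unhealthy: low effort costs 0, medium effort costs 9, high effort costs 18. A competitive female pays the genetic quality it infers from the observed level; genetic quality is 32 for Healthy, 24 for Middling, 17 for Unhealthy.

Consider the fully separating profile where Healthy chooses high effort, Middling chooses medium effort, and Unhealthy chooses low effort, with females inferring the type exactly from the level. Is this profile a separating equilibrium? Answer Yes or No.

Separating mating payoffs: high effort → 32, medium effort → 24, low effort → 17.
Healthy (assigned high effort): low effort: 17 − 0 = 17; medium effort: 24 − 1 = 23; high effort: 32 − 2 = 30. Healthy stays.
Middling (assigned medium effort): low effort: 17 − 0 = 17; medium effort: 24 − 3 = 21; high effort: 32 − 6 = 26. Middling prefers high effort.
Unhealthy (assigned low effort): low effort: 17 − 0 = 17; medium effort: 24 − 9 = 15; high effort: 32 − 18 = 14. Unhealthy stays.
At least one type deviates; the separating profile fails.

No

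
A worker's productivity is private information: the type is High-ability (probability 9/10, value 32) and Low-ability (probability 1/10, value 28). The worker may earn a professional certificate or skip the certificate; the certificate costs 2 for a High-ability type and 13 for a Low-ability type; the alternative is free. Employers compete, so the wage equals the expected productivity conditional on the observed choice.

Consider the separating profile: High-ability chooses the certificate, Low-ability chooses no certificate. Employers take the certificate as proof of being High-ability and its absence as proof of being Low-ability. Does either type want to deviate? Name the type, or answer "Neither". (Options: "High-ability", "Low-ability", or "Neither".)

The certificate pays 32; no certificate pays 28.
High-ability: assigned the certificate, nets 32 − 2 = 30; deviating to no certificate nets 28.
Low-ability: assigned no certificate, nets 28; deviating to the certificate nets 32 − 13 = 19.
Both types strictly prefer their assigned action; no profitable deviation.

Neither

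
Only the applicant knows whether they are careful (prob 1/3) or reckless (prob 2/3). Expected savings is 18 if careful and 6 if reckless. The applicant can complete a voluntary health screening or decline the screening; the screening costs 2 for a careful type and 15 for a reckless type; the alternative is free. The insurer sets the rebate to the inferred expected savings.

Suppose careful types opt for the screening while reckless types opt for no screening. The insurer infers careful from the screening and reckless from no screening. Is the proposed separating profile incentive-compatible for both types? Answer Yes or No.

Yes

Under these beliefs, the screening earns rebate 18 and no screening earns rebate 6.
careful: the screening nets 18 − 2 = 16; no screening nets 6. careful prefers the screening.
reckless: the screening nets 18 − 15 = 3; no screening nets 6. reckless prefers no screening.
Neither type deviates, so the separating profile is an equilibrium.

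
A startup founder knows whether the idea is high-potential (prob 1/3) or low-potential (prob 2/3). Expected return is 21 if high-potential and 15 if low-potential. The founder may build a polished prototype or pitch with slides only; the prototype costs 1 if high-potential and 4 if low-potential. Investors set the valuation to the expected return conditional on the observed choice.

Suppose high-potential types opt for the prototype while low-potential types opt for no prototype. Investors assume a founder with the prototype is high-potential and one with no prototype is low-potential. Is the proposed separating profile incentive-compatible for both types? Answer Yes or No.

Under these beliefs, the prototype earns valuation 21 and no prototype earns valuation 15.
high-potential: the prototype nets 21 − 1 = 20; no prototype nets 15. high-potential prefers the prototype.
low-potential: the prototype nets 21 − 4 = 17; no prototype nets 15. low-potential would deviate to the prototype.
low-potential has a profitable deviation, so the profile is not an equilibrium.

No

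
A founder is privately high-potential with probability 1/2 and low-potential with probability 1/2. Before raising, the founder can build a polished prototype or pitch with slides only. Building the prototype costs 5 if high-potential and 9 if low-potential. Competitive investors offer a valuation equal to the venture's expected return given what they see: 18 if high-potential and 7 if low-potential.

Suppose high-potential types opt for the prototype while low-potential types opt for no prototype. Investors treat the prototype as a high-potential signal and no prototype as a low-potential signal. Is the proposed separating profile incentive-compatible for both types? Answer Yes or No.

Under these beliefs, the prototype earns valuation 18 and no prototype earns valuation 7.
high-potential: the prototype nets 18 − 5 = 13; no prototype nets 7. high-potential prefers the prototype.
low-potential: the prototype nets 18 − 9 = 9; no prototype nets 7. low-potential would deviate to the prototype.
low-potential has a profitable deviation, so the profile is not an equilibrium.

No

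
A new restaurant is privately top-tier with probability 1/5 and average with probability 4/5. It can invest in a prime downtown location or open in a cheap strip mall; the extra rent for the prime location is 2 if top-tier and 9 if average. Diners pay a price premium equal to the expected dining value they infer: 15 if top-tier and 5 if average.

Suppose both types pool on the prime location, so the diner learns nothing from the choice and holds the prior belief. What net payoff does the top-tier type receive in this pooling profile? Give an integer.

5

Pooled price premium = 1/5·15 + 4/5·5 = 7.
top-tier pays cost 2 for the prime location, so net payoff = 7 − 2 = 5.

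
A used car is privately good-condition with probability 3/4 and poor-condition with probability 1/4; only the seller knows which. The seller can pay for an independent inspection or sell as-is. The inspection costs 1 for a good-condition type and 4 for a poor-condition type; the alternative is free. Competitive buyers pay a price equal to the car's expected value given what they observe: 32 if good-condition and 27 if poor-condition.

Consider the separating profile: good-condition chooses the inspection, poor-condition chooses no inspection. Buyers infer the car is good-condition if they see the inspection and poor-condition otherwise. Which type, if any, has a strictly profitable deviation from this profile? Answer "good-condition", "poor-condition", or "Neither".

poor-condition

The inspection pays 32; no inspection pays 27.
good-condition: assigned the inspection, nets 32 − 1 = 31; deviating to no inspection nets 27.
poor-condition: assigned no inspection, nets 27; deviating to the inspection nets 32 − 4 = 28.
The poor-condition type gains 1 by deviating.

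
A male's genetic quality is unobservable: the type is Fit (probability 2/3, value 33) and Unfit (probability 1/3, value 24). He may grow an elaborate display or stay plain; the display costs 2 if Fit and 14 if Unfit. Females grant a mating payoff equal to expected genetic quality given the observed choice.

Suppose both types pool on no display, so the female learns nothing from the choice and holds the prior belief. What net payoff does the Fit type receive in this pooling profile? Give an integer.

30

Pooled mating payoff = 2/3·33 + 1/3·24 = 30.
Fit pays no cost for no display, so net payoff = 30.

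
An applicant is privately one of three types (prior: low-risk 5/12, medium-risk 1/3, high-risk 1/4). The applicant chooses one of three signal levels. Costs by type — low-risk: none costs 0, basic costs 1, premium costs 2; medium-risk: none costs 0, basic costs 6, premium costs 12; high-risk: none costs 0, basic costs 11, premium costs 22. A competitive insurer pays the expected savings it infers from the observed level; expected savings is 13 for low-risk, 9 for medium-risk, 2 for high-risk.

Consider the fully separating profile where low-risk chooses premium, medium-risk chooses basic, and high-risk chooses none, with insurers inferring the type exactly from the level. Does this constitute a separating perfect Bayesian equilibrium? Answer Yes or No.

Separating rebates: premium → 13, basic → 9, none → 2.
low-risk (assigned premium): none: 2 − 0 = 2; basic: 9 − 1 = 8; premium: 13 − 2 = 11. low-risk stays.
medium-risk (assigned basic): none: 2 − 0 = 2; basic: 9 − 6 = 3; premium: 13 − 12 = 1. medium-risk stays.
high-risk (assigned none): none: 2 − 0 = 2; basic: 9 − 11 = -2; premium: 13 − 22 = -9. high-risk stays.
Every type prefers its assigned level; separation holds.

Yes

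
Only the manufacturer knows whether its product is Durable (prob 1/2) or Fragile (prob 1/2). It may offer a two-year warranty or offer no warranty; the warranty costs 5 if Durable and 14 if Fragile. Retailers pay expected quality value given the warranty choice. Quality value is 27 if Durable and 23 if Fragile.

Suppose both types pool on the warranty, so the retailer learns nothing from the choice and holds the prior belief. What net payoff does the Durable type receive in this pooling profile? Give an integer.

Pooled price = 1/2·27 + 1/2·23 = 25.
Durable pays cost 5 for the warranty, so net payoff = 25 − 5 = 20.

20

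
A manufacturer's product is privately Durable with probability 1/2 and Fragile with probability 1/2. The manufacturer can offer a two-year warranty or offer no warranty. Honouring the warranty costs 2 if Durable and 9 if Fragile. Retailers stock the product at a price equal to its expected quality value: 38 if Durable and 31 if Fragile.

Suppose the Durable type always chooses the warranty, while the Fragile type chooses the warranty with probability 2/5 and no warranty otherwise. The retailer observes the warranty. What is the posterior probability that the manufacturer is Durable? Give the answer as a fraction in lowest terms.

5/7

P(the warranty) = (1/2)·1 + (1/2)·(2/5) = 7/10.
By Bayes' rule, P(Durable | the warranty) = (1/2) / (7/10) = 5/7.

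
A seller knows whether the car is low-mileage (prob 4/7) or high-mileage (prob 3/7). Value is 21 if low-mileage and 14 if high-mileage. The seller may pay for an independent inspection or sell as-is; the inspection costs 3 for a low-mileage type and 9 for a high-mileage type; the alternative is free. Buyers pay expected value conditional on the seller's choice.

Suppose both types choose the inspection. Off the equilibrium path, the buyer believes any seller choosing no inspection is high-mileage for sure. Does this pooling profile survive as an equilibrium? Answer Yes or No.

No

On path, the buyer holds the prior and pays 4/7·21 + 3/7·14 = 18. Off path (no inspection), believing high-mileage, it pays 14.
low-mileage: the inspection nets 18 − 3 = 15; no inspection nets 14. low-mileage stays.
high-mileage: the inspection nets 18 − 9 = 9; no inspection nets 14. high-mileage would deviate.
A type deviates, so pooling fails.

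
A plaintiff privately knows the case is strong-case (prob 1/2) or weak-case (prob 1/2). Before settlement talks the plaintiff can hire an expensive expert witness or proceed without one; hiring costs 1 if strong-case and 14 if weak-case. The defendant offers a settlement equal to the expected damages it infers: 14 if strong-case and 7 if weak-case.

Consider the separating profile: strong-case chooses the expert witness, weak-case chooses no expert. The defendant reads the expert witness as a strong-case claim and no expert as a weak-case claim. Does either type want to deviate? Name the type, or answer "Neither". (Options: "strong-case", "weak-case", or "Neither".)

The expert witness pays 14; no expert pays 7.
strong-case: assigned the expert witness, nets 14 − 1 = 13; deviating to no expert nets 7.
weak-case: assigned no expert, nets 7; deviating to the expert witness nets 14 − 14 = 0.
Both types strictly prefer their assigned action; no profitable deviation.

Neither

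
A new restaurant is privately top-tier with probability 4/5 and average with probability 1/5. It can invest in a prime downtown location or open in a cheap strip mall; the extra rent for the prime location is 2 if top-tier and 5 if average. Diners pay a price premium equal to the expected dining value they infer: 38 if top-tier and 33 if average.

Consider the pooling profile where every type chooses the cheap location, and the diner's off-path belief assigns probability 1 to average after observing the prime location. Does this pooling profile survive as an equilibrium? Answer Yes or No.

Yes

On path, the diner holds the prior and pays 4/5·38 + 1/5·33 = 37. Off path (the prime location), believing average, it pays 33.
top-tier: the cheap location nets 37; the prime location nets 33 − 2 = 31. top-tier stays.
average: the cheap location nets 37; the prime location nets 33 − 5 = 28. average stays.
No type deviates, so pooling is sustained.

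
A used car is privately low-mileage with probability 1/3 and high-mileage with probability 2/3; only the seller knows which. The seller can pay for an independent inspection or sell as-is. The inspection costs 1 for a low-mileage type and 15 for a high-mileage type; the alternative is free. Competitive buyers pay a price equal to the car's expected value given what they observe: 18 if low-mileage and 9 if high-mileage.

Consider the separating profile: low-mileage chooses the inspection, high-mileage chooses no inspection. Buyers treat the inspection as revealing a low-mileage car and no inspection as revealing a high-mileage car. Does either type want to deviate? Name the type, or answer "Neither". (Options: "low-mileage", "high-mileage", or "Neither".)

The inspection pays 18; no inspection pays 9.
low-mileage: assigned the inspection, nets 18 − 1 = 17; deviating to no inspection nets 9.
high-mileage: assigned no inspection, nets 9; deviating to the inspection nets 18 − 15 = 3.
Both types strictly prefer their assigned action; no profitable deviation.

Neither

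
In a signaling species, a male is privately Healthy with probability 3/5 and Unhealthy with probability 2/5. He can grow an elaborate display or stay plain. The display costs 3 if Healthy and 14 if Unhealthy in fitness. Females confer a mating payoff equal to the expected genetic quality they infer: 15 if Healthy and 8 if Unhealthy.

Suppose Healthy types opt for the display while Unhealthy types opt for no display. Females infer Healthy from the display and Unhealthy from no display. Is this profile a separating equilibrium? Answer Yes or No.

Under these beliefs, the display earns mating payoff 15 and no display earns mating payoff 8.
Healthy: the display nets 15 − 3 = 12; no display nets 8. Healthy prefers the display.
Unhealthy: the display nets 15 − 14 = 1; no display nets 8. Unhealthy prefers no display.
Neither type deviates, so the separating profile is an equilibrium.

Yes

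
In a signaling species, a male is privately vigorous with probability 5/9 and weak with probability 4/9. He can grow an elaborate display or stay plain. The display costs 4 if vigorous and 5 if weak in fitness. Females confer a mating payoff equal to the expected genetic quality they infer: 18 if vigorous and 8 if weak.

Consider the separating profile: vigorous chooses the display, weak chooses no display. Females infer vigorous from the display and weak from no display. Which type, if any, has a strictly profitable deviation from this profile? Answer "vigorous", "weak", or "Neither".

weak

The display pays 18; no display pays 8.
vigorous: assigned the display, nets 18 − 4 = 14; deviating to no display nets 8.
weak: assigned no display, nets 8; deviating to the display nets 18 − 5 = 13.
The weak type gains 5 by deviating.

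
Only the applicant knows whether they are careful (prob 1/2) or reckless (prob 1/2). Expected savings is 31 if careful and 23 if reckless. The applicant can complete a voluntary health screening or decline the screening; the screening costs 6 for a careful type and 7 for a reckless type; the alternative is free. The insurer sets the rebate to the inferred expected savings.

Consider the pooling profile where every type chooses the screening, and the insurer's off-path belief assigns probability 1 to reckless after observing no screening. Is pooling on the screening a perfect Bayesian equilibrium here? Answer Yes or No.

On path, the insurer holds the prior and pays 1/2·31 + 1/2·23 = 27. Off path (no screening), believing reckless, it pays 23.
careful: the screening nets 27 − 6 = 21; no screening nets 23. careful would deviate.
reckless: the screening nets 27 − 7 = 20; no screening nets 23. reckless would deviate.
A type deviates, so pooling fails.

No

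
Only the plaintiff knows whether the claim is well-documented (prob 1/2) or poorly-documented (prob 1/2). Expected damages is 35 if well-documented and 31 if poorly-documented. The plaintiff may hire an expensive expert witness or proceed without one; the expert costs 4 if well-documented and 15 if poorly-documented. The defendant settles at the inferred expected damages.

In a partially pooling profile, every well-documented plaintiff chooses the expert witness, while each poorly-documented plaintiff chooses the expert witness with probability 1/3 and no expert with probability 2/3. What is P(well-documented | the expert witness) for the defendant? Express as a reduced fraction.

3/4

P(the expert witness) = (1/2)·1 + (1/2)·(1/3) = 2/3.
By Bayes' rule, P(well-documented | the expert witness) = (1/2) / (2/3) = 3/4.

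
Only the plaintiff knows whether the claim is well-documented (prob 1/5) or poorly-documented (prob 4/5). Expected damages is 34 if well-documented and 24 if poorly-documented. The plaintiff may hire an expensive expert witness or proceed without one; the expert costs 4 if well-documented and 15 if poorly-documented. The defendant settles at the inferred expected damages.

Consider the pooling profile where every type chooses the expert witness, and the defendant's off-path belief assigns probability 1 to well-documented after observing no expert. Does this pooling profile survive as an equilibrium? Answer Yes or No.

On path, the defendant holds the prior and pays 1/5·34 + 4/5·24 = 26. Off path (no expert), believing well-documented, it pays 34.
well-documented: the expert witness nets 26 − 4 = 22; no expert nets 34. well-documented would deviate.
poorly-documented: the expert witness nets 26 − 15 = 11; no expert nets 34. poorly-documented would deviate.
A type deviates, so pooling fails.

No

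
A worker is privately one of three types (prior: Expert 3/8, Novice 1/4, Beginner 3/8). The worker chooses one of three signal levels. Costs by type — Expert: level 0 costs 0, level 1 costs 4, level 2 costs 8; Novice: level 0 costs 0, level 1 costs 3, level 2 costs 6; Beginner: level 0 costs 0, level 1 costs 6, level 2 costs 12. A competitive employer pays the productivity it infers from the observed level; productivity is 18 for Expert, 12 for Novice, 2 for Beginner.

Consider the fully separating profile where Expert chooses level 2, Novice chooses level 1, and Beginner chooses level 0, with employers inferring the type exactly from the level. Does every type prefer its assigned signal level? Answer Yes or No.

Separating wages: level 2 → 18, level 1 → 12, level 0 → 2.
Expert (assigned level 2): level 0: 2 − 0 = 2; level 1: 12 − 4 = 8; level 2: 18 − 8 = 10. Expert stays.
Novice (assigned level 1): level 0: 2 − 0 = 2; level 1: 12 − 3 = 9; level 2: 18 − 6 = 12. Novice prefers level 2.
Beginner (assigned level 0): level 0: 2 − 0 = 2; level 1: 12 − 6 = 6; level 2: 18 − 12 = 6. Beginner prefers level 1.
At least one type deviates; the separating profile fails.

No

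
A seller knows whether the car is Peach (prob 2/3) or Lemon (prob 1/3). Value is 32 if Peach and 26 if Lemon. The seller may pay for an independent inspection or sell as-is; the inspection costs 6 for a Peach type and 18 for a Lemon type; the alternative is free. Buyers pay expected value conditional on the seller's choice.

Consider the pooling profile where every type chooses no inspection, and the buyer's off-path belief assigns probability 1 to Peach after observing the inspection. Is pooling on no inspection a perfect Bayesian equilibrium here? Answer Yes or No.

On path, the buyer holds the prior and pays 2/3·32 + 1/3·26 = 30. Off path (the inspection), believing Peach, it pays 32.
Peach: no inspection nets 30; the inspection nets 32 − 6 = 26. Peach stays.
Lemon: no inspection nets 30; the inspection nets 32 − 18 = 14. Lemon stays.
No type deviates, so pooling is sustained.

Yes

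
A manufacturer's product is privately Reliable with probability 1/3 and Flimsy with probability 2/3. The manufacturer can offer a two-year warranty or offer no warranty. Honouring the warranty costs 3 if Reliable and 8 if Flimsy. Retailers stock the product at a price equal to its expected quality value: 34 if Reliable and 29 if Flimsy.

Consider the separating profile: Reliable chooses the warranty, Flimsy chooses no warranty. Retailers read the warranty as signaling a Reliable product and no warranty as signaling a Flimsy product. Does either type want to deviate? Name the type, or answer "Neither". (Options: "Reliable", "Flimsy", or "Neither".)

The warranty pays 34; no warranty pays 29.
Reliable: assigned the warranty, nets 34 − 3 = 31; deviating to no warranty nets 29.
Flimsy: assigned no warranty, nets 29; deviating to the warranty nets 34 − 8 = 26.
Both types strictly prefer their assigned action; no profitable deviation.

Neither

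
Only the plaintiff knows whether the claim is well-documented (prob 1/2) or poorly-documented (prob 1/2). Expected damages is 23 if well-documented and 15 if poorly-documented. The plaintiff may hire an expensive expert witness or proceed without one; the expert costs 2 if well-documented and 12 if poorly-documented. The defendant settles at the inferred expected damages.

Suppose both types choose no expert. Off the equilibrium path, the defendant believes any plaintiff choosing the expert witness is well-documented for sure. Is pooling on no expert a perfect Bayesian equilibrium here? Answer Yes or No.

No

On path, the defendant holds the prior and pays 1/2·23 + 1/2·15 = 19. Off path (the expert witness), believing well-documented, it pays 23.
well-documented: no expert nets 19; the expert witness nets 23 − 2 = 21. well-documented would deviate.
poorly-documented: no expert nets 19; the expert witness nets 23 − 12 = 11. poorly-documented stays.
A type deviates, so pooling fails.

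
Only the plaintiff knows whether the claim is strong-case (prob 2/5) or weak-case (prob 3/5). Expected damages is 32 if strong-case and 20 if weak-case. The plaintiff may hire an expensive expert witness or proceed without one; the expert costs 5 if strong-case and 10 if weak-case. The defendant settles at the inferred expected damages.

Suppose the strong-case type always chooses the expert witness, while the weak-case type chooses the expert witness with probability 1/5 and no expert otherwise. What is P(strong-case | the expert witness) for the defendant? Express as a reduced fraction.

10/13

P(the expert witness) = (2/5)·1 + (3/5)·(1/5) = 13/25.
By Bayes' rule, P(strong-case | the expert witness) = (2/5) / (13/25) = 10/13.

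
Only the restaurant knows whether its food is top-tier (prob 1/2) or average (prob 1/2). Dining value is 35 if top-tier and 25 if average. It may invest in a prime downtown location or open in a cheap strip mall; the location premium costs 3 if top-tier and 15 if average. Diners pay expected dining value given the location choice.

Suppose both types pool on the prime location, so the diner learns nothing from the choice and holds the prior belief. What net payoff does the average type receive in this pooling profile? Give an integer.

15

Pooled price premium = 1/2·35 + 1/2·25 = 30.
average pays cost 15 for the prime location, so net payoff = 30 − 15 = 15.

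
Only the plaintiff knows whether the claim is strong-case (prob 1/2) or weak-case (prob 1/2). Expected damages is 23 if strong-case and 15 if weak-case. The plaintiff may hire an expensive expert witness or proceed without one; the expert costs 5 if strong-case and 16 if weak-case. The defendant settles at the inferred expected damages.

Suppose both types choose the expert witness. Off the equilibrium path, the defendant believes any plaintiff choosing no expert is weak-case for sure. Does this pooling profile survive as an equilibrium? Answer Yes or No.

On path, the defendant holds the prior and pays 1/2·23 + 1/2·15 = 19. Off path (no expert), believing weak-case, it pays 15.
strong-case: the expert witness nets 19 − 5 = 14; no expert nets 15. strong-case would deviate.
weak-case: the expert witness nets 19 − 16 = 3; no expert nets 15. weak-case would deviate.
A type deviates, so pooling fails.

No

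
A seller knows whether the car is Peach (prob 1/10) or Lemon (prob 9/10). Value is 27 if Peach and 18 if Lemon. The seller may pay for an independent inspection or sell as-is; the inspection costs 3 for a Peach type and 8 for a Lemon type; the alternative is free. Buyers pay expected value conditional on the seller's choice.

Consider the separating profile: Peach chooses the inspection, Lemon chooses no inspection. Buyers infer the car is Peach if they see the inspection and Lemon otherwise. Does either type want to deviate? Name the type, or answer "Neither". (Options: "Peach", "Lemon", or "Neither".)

The inspection pays 27; no inspection pays 18.
Peach: assigned the inspection, nets 27 − 3 = 24; deviating to no inspection nets 18.
Lemon: assigned no inspection, nets 18; deviating to the inspection nets 27 − 8 = 19.
The Lemon type gains 1 by deviating.

Lemon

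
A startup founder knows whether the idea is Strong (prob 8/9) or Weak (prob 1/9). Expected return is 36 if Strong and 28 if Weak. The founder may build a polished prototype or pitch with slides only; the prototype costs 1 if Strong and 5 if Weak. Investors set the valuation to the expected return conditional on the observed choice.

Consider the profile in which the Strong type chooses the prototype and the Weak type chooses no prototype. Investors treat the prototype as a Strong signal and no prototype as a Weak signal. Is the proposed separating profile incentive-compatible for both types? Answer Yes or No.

Under these beliefs, the prototype earns valuation 36 and no prototype earns valuation 28.
Strong: the prototype nets 36 − 1 = 35; no prototype nets 28. Strong prefers the prototype.
Weak: the prototype nets 36 − 5 = 31; no prototype nets 28. Weak would deviate to the prototype.
Weak has a profitable deviation, so the profile is not an equilibrium.

No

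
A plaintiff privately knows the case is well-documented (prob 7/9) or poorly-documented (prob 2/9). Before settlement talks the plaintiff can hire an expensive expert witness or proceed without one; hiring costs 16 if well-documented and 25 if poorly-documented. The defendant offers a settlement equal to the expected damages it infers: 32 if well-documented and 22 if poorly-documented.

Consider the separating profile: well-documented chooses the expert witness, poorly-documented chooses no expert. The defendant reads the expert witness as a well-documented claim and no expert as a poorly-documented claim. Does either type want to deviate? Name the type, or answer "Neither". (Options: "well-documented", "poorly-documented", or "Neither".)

The expert witness pays 32; no expert pays 22.
well-documented: assigned the expert witness, nets 32 − 16 = 16; deviating to no expert nets 22.
poorly-documented: assigned no expert, nets 22; deviating to the expert witness nets 32 − 25 = 7.
The well-documented type gains 6 by deviating.

well-documented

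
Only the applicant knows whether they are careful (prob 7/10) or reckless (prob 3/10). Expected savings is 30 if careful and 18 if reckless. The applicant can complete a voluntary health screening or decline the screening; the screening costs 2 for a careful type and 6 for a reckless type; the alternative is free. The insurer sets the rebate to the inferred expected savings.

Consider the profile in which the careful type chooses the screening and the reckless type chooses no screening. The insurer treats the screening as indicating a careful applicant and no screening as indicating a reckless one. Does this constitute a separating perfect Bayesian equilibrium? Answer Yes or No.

Under these beliefs, the screening earns rebate 30 and no screening earns rebate 18.
careful: the screening nets 30 − 2 = 28; no screening nets 18. careful prefers the screening.
reckless: the screening nets 30 − 6 = 24; no screening nets 18. reckless would deviate to the screening.
reckless has a profitable deviation, so the profile is not an equilibrium.

No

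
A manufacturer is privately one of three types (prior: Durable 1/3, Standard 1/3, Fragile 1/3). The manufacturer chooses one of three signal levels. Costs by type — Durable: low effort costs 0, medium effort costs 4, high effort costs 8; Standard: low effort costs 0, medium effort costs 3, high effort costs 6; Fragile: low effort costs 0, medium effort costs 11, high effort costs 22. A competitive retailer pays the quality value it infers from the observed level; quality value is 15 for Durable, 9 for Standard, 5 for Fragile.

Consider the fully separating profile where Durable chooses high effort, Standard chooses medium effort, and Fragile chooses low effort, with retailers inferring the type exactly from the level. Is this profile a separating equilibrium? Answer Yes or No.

No

Separating prices: high effort → 15, medium effort → 9, low effort → 5.
Durable (assigned high effort): low effort: 5 − 0 = 5; medium effort: 9 − 4 = 5; high effort: 15 − 8 = 7. Durable stays.
Standard (assigned medium effort): low effort: 5 − 0 = 5; medium effort: 9 − 3 = 6; high effort: 15 − 6 = 9. Standard prefers high effort.
Fragile (assigned low effort): low effort: 5 − 0 = 5; medium effort: 9 − 11 = -2; high effort: 15 − 22 = -7. Fragile stays.
At least one type deviates; the separating profile fails.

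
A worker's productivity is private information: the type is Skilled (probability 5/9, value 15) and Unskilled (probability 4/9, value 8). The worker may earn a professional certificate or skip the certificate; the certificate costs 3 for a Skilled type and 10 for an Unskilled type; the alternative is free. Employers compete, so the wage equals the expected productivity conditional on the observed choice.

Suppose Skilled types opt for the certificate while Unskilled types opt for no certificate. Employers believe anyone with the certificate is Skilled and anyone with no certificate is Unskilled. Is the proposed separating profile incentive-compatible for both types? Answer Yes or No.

Yes

Under these beliefs, the certificate earns wage 15 and no certificate earns wage 8.
Skilled: the certificate nets 15 − 3 = 12; no certificate nets 8. Skilled prefers the certificate.
Unskilled: the certificate nets 15 − 10 = 5; no certificate nets 8. Unskilled prefers no certificate.
Neither type deviates, so the separating profile is an equilibrium.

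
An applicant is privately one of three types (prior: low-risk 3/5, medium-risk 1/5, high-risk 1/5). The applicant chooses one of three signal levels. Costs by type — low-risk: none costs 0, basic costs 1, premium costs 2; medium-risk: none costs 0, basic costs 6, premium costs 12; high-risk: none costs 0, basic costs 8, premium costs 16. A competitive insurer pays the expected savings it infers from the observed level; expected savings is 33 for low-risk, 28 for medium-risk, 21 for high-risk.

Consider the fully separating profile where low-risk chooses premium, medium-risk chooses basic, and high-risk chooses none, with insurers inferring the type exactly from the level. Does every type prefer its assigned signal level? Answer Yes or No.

Yes

Separating rebates: premium → 33, basic → 28, none → 21.
low-risk (assigned premium): none: 21 − 0 = 21; basic: 28 − 1 = 27; premium: 33 − 2 = 31. low-risk stays.
medium-risk (assigned basic): none: 21 − 0 = 21; basic: 28 − 6 = 22; premium: 33 − 12 = 21. medium-risk stays.
high-risk (assigned none): none: 21 − 0 = 21; basic: 28 − 8 = 20; premium: 33 − 16 = 17. high-risk stays.
Every type prefers its assigned level; separation holds.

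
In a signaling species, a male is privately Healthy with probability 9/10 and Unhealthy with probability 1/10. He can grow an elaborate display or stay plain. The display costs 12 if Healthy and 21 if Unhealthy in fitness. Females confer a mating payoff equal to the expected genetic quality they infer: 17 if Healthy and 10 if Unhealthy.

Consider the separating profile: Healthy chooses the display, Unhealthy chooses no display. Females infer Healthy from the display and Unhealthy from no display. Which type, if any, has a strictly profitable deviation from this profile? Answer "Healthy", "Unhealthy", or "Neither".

The display pays 17; no display pays 10.
Healthy: assigned the display, nets 17 − 12 = 5; deviating to no display nets 10.
Unhealthy: assigned no display, nets 10; deviating to the display nets 17 − 21 = -4.
The Healthy type gains 5 by deviating.

Healthy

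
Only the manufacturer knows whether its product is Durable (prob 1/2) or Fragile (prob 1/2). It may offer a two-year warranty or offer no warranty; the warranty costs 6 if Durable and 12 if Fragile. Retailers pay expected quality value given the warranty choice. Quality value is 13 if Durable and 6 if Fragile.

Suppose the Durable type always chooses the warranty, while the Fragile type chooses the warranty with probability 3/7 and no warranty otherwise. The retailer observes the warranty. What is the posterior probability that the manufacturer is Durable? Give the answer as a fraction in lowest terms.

7/10

P(the warranty) = (1/2)·1 + (1/2)·(3/7) = 5/7.
By Bayes' rule, P(Durable | the warranty) = (1/2) / (5/7) = 7/10.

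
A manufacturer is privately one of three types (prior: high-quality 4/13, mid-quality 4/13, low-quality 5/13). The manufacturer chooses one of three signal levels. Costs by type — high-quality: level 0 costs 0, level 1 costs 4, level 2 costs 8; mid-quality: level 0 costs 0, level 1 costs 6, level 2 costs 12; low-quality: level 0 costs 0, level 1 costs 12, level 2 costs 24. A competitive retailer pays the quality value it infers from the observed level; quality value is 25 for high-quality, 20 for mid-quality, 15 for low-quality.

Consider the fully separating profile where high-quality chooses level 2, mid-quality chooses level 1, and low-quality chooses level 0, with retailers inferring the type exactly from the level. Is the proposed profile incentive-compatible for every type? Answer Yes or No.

Separating prices: level 2 → 25, level 1 → 20, level 0 → 15.
high-quality (assigned level 2): level 0: 15 − 0 = 15; level 1: 20 − 4 = 16; level 2: 25 − 8 = 17. high-quality stays.
mid-quality (assigned level 1): level 0: 15 − 0 = 15; level 1: 20 − 6 = 14; level 2: 25 − 12 = 13. mid-quality prefers level 0.
low-quality (assigned level 0): level 0: 15 − 0 = 15; level 1: 20 − 12 = 8; level 2: 25 − 24 = 1. low-quality stays.
At least one type deviates; the separating profile fails.

No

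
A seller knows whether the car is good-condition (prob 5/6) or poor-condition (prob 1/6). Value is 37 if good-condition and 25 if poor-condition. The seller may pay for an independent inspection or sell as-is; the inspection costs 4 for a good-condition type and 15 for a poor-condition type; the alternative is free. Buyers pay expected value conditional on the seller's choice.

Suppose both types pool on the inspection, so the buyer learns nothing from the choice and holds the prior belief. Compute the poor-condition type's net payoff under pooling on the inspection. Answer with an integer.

Pooled price = 5/6·37 + 1/6·25 = 35.
poor-condition pays cost 15 for the inspection, so net payoff = 35 − 15 = 20.

20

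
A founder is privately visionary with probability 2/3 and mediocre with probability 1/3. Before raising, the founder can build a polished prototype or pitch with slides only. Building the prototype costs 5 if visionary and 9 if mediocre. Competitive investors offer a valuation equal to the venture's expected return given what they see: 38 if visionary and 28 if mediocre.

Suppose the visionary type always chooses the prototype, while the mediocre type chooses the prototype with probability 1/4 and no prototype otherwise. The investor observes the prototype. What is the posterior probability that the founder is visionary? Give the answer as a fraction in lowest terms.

8/9

P(the prototype) = (2/3)·1 + (1/3)·(1/4) = 3/4.
By Bayes' rule, P(visionary | the prototype) = (2/3) / (3/4) = 8/9.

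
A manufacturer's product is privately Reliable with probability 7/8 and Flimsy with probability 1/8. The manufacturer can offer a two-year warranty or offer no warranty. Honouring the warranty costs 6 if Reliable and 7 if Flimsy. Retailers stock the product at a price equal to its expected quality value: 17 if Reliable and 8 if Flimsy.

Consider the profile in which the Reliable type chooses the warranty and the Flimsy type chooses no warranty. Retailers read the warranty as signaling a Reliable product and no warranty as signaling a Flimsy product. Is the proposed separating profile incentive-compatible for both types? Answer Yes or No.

Under these beliefs, the warranty earns price 17 and no warranty earns price 8.
Reliable: the warranty nets 17 − 6 = 11; no warranty nets 8. Reliable prefers the warranty.
Flimsy: the warranty nets 17 − 7 = 10; no warranty nets 8. Flimsy would deviate to the warranty.
Flimsy has a profitable deviation, so the profile is not an equilibrium.

No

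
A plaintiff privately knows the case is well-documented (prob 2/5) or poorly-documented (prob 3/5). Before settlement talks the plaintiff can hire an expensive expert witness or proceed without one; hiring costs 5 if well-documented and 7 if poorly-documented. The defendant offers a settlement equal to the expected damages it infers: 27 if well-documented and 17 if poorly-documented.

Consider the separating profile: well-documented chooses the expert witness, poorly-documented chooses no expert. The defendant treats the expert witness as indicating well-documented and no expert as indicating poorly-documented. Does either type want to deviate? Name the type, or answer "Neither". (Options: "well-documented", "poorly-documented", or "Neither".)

poorly-documented

The expert witness pays 27; no expert pays 17.
well-documented: assigned the expert witness, nets 27 − 5 = 22; deviating to no expert nets 17.
poorly-documented: assigned no expert, nets 17; deviating to the expert witness nets 27 − 7 = 20.
The poorly-documented type gains 3 by deviating.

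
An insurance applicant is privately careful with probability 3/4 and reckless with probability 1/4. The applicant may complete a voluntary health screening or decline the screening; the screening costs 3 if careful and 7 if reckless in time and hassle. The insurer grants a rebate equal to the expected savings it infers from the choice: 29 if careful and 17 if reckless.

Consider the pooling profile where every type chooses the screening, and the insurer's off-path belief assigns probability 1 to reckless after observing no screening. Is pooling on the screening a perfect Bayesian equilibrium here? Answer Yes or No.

On path, the insurer holds the prior and pays 3/4·29 + 1/4·17 = 26. Off path (no screening), believing reckless, it pays 17.
careful: the screening nets 26 − 3 = 23; no screening nets 17. careful stays.
reckless: the screening nets 26 − 7 = 19; no screening nets 17. reckless stays.
No type deviates, so pooling is sustained.

Yes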